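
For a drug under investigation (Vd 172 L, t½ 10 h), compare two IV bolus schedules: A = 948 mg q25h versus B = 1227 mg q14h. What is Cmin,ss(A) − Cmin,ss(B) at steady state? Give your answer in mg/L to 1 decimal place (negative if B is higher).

-3.2 mg/L

Regimen A: f = (1/2)^(25/10) ≈ 0.1768; Cmin,ss = (948/172)·f/(1−f) ≈ 1.184 mg/L.
Regimen B: f = (1/2)^(14/10) ≈ 0.3789; Cmin,ss = (1227/172)·f/(1−f) ≈ 4.352 mg/L.
Difference ≈ 1.184 − 4.352 ≈ -3.168 mg/L.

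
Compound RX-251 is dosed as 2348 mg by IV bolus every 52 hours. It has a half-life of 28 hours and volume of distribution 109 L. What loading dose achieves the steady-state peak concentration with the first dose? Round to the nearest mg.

f = (1/2)^(52/28) ≈ 0.276022; accumulation ratio R = 1/(1−f) ≈ 1.38126.
Loading dose to hit Cmax,ss on first dose: D_load = D_maint·R ≈ 2348 × 1.38126 ≈ 3243.20 mg.

3243 mg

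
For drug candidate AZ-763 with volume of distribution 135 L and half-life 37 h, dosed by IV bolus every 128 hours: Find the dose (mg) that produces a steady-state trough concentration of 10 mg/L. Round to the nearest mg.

τ/t½ = 128/37 ≈ 3.4595, so f = (1/2)^(128/37) ≈ 0.090907.
Cmin,ss = (D/Vd)·f/(1−f), so D = Cmin,ss·Vd·(1−f)/f.
D = 10 × 135 × (1−f)/f ≈ 10 × 135 × 10.00025 ≈ 13500.34 mg.

13500 mg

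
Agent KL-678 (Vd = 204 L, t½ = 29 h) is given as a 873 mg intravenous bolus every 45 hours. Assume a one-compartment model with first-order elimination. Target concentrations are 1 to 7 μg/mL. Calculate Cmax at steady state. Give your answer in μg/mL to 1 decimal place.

Over one 45-h interval, 45/29 ≈ 1.5517 half-lives elapse, leaving f ≈ 0.3411 of each dose.
At steady state, accumulation factor R = 1/(1 − e^(−kτ)) ≈ 1.5177.
Single-dose peak C₀ = D/Vd = 873/204 ≈ 4.279 μg/mL.
Steady-state peak Cmax,ss = C₀·R ≈ 4.279 × 1.5177 ≈ 6.494 μg/mL.
Peak 6.5 μg/mL vs MTC 7 μg/mL: below toxic threshold.

6.5 μg/mL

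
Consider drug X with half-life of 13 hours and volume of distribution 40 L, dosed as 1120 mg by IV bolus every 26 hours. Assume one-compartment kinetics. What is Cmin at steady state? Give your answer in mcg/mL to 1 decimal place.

9.3 mcg/mL

The dosing interval is 2 half-lives, so f = 2^(−2) = 0.25.
Accumulation ratio R = 1/(1 − f) = 1/0.75 = 4/3.
Single-dose peak C₀ = D/Vd = 1120/40 = 28 mcg/mL.
Steady-state peak Cmax,ss = C₀·R = 28 × 4/3 ≈ 37.333 mcg/mL.
Steady-state trough Cmin,ss = Cmax,ss·f ≈ 37.333 × 0.25 ≈ 9.333 mcg/mL.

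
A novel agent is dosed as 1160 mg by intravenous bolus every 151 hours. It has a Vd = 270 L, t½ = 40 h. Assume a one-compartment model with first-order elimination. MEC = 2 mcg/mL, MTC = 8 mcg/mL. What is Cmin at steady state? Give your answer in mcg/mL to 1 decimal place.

k = ln2/t½ = ln2/40 ≈ 0.017329 h⁻¹; fraction remaining f = e^(−kτ) = e^(−0.017329×151) ≈ 0.0730.
Each bolus raises the concentration by D/Vd = 1160/270 ≈ 4.296 mcg/mL.
Steady-state trough Cmin,ss = C₀·f/(1−f) ≈ 4.296 × 0.0730/0.9270 ≈ 0.338 mcg/mL.
Trough 0.3 mcg/mL vs MEC 2 mcg/mL: subtherapeutic.

0.3 mcg/mL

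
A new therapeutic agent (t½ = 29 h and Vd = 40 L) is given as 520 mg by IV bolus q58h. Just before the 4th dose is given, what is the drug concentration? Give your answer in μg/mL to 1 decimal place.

4.3 μg/mL

f = (1/2)^(τ/t½) = (1/2)^(58/29) ≈ 0.2500.
C₀ = D/Vd = 520/40 ≈ 13.000 μg/mL.
Before the 4th dose, 3 doses have been given. Superposition: Cmin = C₀·(f + f² + … + f^3).
≈ 13.000 × (0.2500 + 0.0625 + 0.0156) ≈ 13.000 × 0.3281 ≈ 4.265 μg/mL.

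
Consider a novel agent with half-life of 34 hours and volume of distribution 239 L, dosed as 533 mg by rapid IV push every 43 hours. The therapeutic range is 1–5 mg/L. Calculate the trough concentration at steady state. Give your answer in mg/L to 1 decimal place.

1.6 mg/L

Over one 43-h interval, 43/34 ≈ 1.2647 half-lives elapse, leaving f ≈ 0.4162 of each dose.
At steady state, accumulation factor R = 1/(1 − e^(−kτ)) ≈ 1.7129.
Single-dose peak C₀ = D/Vd = 533/239 ≈ 2.230 mg/L.
Cmax,ss = C₀/(1 − f) ≈ 2.230/0.5838 ≈ 3.820 mg/L.
Steady-state trough Cmin,ss = Cmax,ss·f ≈ 3.820 × 0.4162 ≈ 1.590 mg/L.
Trough 1.6 mg/L vs MEC 1 mg/L: adequate.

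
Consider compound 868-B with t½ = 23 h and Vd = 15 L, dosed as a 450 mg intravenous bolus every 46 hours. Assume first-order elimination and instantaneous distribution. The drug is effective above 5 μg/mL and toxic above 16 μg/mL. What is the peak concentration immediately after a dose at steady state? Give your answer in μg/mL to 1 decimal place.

τ = 46 h = 2 half-lives, so f = (1/2)^2 = 0.25.
At steady state, R = 1/(1 − 0.25) = 4/3.
Single-dose peak C₀ = D/Vd = 450/15 = 30 μg/mL.
Steady-state peak Cmax,ss = C₀·R = 30 × 4/3 ≈ 40.000 μg/mL.
Peak 40.0 μg/mL vs MTC 16 μg/mL: exceeds toxic threshold.

40.0 μg/mL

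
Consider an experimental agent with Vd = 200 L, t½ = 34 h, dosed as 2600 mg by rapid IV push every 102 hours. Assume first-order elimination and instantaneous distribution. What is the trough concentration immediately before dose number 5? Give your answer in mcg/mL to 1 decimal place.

1.9 mcg/mL

f = (1/2)^(τ/t½) = (1/2)^(102/34) ≈ 0.1250.
C₀ = D/Vd = 2600/200 ≈ 13.000 mcg/mL.
Before the 5th dose, 4 doses have been given. Superposition: Cmin = C₀·(f + f² + … + f^4).
≈ 13.000 × (0.1250 + 0.0156 + 0.0020 + 0.0002) ≈ 13.000 × 0.1428 ≈ 1.856 mcg/mL.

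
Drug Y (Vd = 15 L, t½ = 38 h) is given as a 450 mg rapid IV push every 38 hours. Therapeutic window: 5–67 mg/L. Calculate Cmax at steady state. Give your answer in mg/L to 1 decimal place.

τ = 38 h = 1 half-life, so f = (1/2)^1 = 0.5.
At steady state, R = 1/(1 − 0.5) = 2/1.
Single-dose peak C₀ = D/Vd = 450/15 = 30 mg/L.
Steady-state peak Cmax,ss = C₀·R = 30 × 2/1 ≈ 60.000 mg/L.
Peak 60.0 mg/L vs MTC 67 mg/L: below toxic threshold.

60.0 mg/L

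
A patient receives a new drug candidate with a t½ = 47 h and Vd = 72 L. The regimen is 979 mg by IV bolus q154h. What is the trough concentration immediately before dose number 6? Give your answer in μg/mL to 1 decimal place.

f = (1/2)^(τ/t½) = (1/2)^(154/47) ≈ 0.1032.
C₀ = D/Vd = 979/72 ≈ 13.597 μg/mL.
Before the 6th dose, 5 doses have been given. Superposition: Cmin = C₀·(f + f² + … + f^5).
≈ 13.597 × (0.1032 + 0.0107 + 0.0011 + 0.0001 + 0.0000) ≈ 13.597 × 0.1151 ≈ 1.565 μg/mL.

1.6 μg/mL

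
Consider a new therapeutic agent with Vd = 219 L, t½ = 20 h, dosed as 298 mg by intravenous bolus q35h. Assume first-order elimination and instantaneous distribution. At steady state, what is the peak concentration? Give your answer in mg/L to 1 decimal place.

1.9 mg/L

τ/t½ = 35/20 ≈ 1.75, so fraction remaining f = (1/2)^(35/20) ≈ 0.2973.
Accumulation ratio R = 1/(1 − f) ≈ 1/0.7027 ≈ 1.4231.
Single-dose peak C₀ = D/Vd = 298/219 ≈ 1.361 mg/L.
Steady-state peak Cmax,ss = C₀·R ≈ 1.361 × 1.4231 ≈ 1.937 mg/L.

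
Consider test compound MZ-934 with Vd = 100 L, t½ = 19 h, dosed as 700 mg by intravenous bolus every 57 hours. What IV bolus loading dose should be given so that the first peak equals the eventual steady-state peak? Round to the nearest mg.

800 mg

f = (1/2)^(57/19) ≈ 0.125000; accumulation ratio R = 1/(1−f) ≈ 1.14286.
Loading dose to hit Cmax,ss on first dose: D_load = D_maint·R ≈ 700 × 1.14286 ≈ 800.00 mg.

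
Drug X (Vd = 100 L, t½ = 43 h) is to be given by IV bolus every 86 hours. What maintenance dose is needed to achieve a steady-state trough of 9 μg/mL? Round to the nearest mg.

τ/t½ = 86/43 ≈ 2, so f = (1/2)^(86/43) ≈ 0.250000.
Cmin,ss = (D/Vd)·f/(1−f), so D = Cmin,ss·Vd·(1−f)/f.
D = 9 × 100 × (1−f)/f ≈ 9 × 100 × 3.00000 ≈ 2700.00 mg.

2700 mg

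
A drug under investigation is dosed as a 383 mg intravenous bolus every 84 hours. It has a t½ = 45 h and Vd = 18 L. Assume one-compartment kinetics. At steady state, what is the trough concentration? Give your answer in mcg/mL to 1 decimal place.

8.0 mcg/mL

τ/t½ = 84/45 ≈ 1.8667, so fraction remaining f = (1/2)^(84/45) ≈ 0.2742.
Accumulation ratio R = 1/(1 − f) ≈ 1/0.7258 ≈ 1.3778.
Single-dose peak C₀ = D/Vd = 383/18 ≈ 21.278 mcg/mL.
Steady-state peak Cmax,ss = C₀·R ≈ 21.278 × 1.3778 ≈ 29.317 mcg/mL.
Steady-state trough Cmin,ss = Cmax,ss·f ≈ 29.317 × 0.2742 ≈ 8.039 mcg/mL.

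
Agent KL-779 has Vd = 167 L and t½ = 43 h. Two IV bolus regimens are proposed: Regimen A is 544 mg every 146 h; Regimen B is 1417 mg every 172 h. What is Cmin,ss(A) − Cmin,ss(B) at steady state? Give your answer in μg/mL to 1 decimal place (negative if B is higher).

-0.2 μg/mL

Regimen A: f = (1/2)^(146/43) ≈ 0.0950; Cmin,ss = (544/167)·f/(1−f) ≈ 0.342 μg/mL.
Regimen B: f = (1/2)^(172/43) ≈ 0.0625; Cmin,ss = (1417/167)·f/(1−f) ≈ 0.566 μg/mL.
Difference ≈ 0.342 − 0.566 ≈ -0.224 μg/mL.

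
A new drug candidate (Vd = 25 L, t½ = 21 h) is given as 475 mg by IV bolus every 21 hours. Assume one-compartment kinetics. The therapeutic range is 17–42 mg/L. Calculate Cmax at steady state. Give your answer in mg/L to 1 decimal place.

τ = 21 h = 1 half-life, so f = (1/2)^1 = 0.5.
At steady state, R = 1/(1 − 0.5) = 2/1.
Single-dose peak C₀ = D/Vd = 475/25 = 19 mg/L.
Steady-state peak Cmax,ss = C₀·R = 19 × 2/1 ≈ 38.000 mg/L.
Peak 38.0 mg/L vs MTC 42 mg/L: below toxic threshold.

38.0 mg/L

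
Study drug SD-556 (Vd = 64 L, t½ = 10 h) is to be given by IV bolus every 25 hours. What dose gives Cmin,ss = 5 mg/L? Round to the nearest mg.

1490 mg

τ/t½ = 25/10 ≈ 2.5, so f = (1/2)^(25/10) ≈ 0.176777.
Cmin,ss = (D/Vd)·f/(1−f), so D = Cmin,ss·Vd·(1−f)/f.
D = 5 × 64 × (1−f)/f ≈ 5 × 64 × 4.65684 ≈ 1490.19 mg.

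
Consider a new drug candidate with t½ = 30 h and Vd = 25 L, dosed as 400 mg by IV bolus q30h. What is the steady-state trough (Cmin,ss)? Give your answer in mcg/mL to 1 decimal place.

τ = 30 h = 1 half-life, so f = (1/2)^1 = 0.5.
At steady state, R = 1/(1 − 0.5) = 2/1.
Single-dose peak C₀ = D/Vd = 400/25 = 16 mcg/mL.
Steady-state peak Cmax,ss = C₀·R = 16 × 2/1 ≈ 32.000 mcg/mL.
Steady-state trough Cmin,ss = Cmax,ss·f ≈ 32.000 × 0.5 ≈ 16.000 mcg/mL.

16.0 mcg/mL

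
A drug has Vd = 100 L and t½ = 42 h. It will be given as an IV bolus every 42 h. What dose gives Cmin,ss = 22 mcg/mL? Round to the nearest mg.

τ/t½ = 42/42 ≈ 1, so f = (1/2)^(42/42) ≈ 0.500000.
Cmin,ss = (D/Vd)·f/(1−f), so D = Cmin,ss·Vd·(1−f)/f.
D = 22 × 100 × (1−f)/f ≈ 22 × 100 × 1.00000 ≈ 2200.00 mg.

2200 mg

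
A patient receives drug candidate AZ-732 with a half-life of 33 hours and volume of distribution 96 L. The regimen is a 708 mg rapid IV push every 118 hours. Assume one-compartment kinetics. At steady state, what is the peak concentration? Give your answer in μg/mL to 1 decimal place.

8.1 μg/mL

Over one 118-h interval, 118/33 ≈ 3.5758 half-lives elapse, leaving f ≈ 0.0839 of each dose.
At steady state, accumulation factor R = 1/(1 − e^(−kτ)) ≈ 1.0916.
Each bolus raises the concentration by D/Vd = 708/96 ≈ 7.375 μg/mL.
Steady-state peak Cmax,ss = C₀·R ≈ 7.375 × 1.0916 ≈ 8.051 μg/mL.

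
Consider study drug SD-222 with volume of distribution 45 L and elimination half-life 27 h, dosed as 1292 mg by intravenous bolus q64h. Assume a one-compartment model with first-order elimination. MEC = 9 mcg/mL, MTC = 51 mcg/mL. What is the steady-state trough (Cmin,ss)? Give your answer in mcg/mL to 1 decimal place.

Over one 64-h interval, 64/27 ≈ 2.3704 half-lives elapse, leaving f ≈ 0.1934 of each dose.
Each bolus raises the concentration by D/Vd = 1292/45 ≈ 28.711 mcg/mL.
Steady-state trough Cmin,ss = C₀·f/(1−f) ≈ 28.711 × 0.1934/0.8066 ≈ 6.884 mcg/mL.
Trough 6.9 mcg/mL vs MEC 9 mcg/mL: subtherapeutic.

6.9 mcg/mL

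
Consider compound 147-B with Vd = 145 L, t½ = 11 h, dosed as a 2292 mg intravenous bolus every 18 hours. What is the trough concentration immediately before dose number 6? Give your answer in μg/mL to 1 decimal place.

f = (1/2)^(τ/t½) = (1/2)^(18/11) ≈ 0.3217.
C₀ = D/Vd = 2292/145 ≈ 15.807 μg/mL.
Before the 6th dose, 5 doses have been given. Superposition: Cmin = C₀·(f + f² + … + f^5).
≈ 15.807 × (0.3217 + 0.1035 + 0.0333 + 0.0107 + 0.0034) ≈ 15.807 × 0.4726 ≈ 7.470 μg/mL.

7.5 μg/mL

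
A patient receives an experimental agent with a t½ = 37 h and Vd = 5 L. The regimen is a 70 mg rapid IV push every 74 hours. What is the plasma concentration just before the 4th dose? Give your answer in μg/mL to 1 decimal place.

4.6 μg/mL

f = (1/2)^(τ/t½) = (1/2)^(74/37) ≈ 0.2500.
C₀ = D/Vd = 70/5 ≈ 14.000 μg/mL.
Before the 4th dose, 3 doses have been given. Superposition: Cmin = C₀·(f + f² + … + f^3).
≈ 14.000 × (0.2500 + 0.0625 + 0.0156) ≈ 14.000 × 0.3281 ≈ 4.593 μg/mL.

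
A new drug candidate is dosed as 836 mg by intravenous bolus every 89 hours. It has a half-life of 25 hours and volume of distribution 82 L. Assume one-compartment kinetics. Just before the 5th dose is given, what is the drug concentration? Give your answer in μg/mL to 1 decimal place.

f = (1/2)^(τ/t½) = (1/2)^(89/25) ≈ 0.0848.
C₀ = D/Vd = 836/82 ≈ 10.195 μg/mL.
Before the 5th dose, 4 doses have been given. Superposition: Cmin = C₀·(f + f² + … + f^4).
≈ 10.195 × (0.0848 + 0.0072 + 0.0006 + 0.0001) ≈ 10.195 × 0.0927 ≈ 0.945 μg/mL.

0.9 μg/mL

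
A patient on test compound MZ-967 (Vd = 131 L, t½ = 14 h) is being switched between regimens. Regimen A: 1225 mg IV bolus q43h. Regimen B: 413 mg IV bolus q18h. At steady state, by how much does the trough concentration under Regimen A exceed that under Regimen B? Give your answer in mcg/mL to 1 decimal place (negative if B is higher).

-0.9 mcg/mL

Regimen A: f = (1/2)^(43/14) ≈ 0.1190; Cmin,ss = (1225/131)·f/(1−f) ≈ 1.263 mcg/mL.
Regimen B: f = (1/2)^(18/14) ≈ 0.4102; Cmin,ss = (413/131)·f/(1−f) ≈ 2.193 mcg/mL.
Difference ≈ 1.263 − 2.193 ≈ -0.930 mcg/mL.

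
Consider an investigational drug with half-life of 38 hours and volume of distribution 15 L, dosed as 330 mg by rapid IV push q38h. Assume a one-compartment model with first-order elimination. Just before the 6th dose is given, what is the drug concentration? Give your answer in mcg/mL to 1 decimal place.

21.3 mcg/mL

f = (1/2)^(τ/t½) = (1/2)^(38/38) ≈ 0.5000.
C₀ = D/Vd = 330/15 ≈ 22.000 mcg/mL.
Before the 6th dose, 5 doses have been given. Superposition: Cmin = C₀·(f + f² + … + f^5).
≈ 22.000 × (0.5000 + 0.2500 + 0.1250 + 0.0625 + 0.0313) ≈ 22.000 × 0.9688 ≈ 21.314 mcg/mL.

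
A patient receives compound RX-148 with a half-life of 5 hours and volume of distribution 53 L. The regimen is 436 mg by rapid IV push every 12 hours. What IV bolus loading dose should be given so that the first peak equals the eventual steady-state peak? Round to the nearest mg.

538 mg

f = (1/2)^(12/5) ≈ 0.189465; accumulation ratio R = 1/(1−f) ≈ 1.23375.
Loading dose to hit Cmax,ss on first dose: D_load = D_maint·R ≈ 436 × 1.23375 ≈ 537.91 mg.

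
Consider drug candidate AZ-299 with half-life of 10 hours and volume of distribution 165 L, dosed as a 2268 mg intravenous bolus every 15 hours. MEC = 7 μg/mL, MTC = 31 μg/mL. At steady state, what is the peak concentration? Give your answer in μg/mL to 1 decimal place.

Over one 15-h interval, 15/10 ≈ 1.5 half-lives elapse, leaving f ≈ 0.3536 of each dose.
At steady state, accumulation factor R = 1/(1 − e^(−kτ)) ≈ 1.5470.
Single-dose peak C₀ = D/Vd = 2268/165 ≈ 13.745 μg/mL.
Steady-state peak Cmax,ss = C₀·R ≈ 13.745 × 1.5470 ≈ 21.264 μg/mL.
Peak 21.3 μg/mL vs MTC 31 μg/mL: below toxic threshold.

21.3 μg/mL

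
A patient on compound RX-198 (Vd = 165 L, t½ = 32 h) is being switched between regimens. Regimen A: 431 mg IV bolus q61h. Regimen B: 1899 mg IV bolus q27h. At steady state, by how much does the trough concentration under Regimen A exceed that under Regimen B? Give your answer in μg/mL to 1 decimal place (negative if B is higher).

-13.5 μg/mL

Regimen A: f = (1/2)^(61/32) ≈ 0.2668; Cmin,ss = (431/165)·f/(1−f) ≈ 0.951 μg/mL.
Regimen B: f = (1/2)^(27/32) ≈ 0.5572; Cmin,ss = (1899/165)·f/(1−f) ≈ 14.483 μg/mL.
Difference ≈ 0.951 − 14.483 ≈ -13.532 μg/mL.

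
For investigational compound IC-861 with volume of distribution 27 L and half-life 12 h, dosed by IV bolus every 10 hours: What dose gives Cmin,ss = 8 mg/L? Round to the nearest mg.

τ/t½ = 10/12 ≈ 0.83333, so f = (1/2)^(10/12) ≈ 0.561231.
Cmin,ss = (D/Vd)·f/(1−f), so D = Cmin,ss·Vd·(1−f)/f.
D = 8 × 27 × (1−f)/f ≈ 8 × 27 × 0.78180 ≈ 168.87 mg.

169 mg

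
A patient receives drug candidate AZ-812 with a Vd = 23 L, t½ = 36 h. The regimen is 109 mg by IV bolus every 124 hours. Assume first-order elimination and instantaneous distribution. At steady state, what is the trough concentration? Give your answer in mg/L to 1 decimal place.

Over one 124-h interval, 124/36 ≈ 3.4444 half-lives elapse, leaving f ≈ 0.0919 of each dose.
Each bolus raises the concentration by D/Vd = 109/23 ≈ 4.739 mg/L.
Steady-state trough Cmin,ss = C₀·f/(1−f) ≈ 4.739 × 0.0919/0.9081 ≈ 0.480 mg/L.

0.5 mg/L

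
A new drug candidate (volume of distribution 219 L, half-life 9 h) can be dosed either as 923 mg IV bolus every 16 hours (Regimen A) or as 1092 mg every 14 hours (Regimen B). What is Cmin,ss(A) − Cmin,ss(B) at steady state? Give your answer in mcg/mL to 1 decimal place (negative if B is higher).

-0.8 mcg/mL

Regimen A: f = (1/2)^(16/9) ≈ 0.2916; Cmin,ss = (923/219)·f/(1−f) ≈ 1.735 mcg/mL.
Regimen B: f = (1/2)^(14/9) ≈ 0.3402; Cmin,ss = (1092/219)·f/(1−f) ≈ 2.571 mcg/mL.
Difference ≈ 1.735 − 2.571 ≈ -0.836 mcg/mL.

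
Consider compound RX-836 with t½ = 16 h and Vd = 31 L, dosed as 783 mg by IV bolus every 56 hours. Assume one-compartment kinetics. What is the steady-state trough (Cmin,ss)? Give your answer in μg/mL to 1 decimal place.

2.4 μg/mL

τ/t½ = 56/16 ≈ 3.5, so fraction remaining f = (1/2)^(56/16) ≈ 0.0884.
Single-dose peak C₀ = D/Vd = 783/31 ≈ 25.258 μg/mL.
Steady-state trough Cmin,ss = C₀·f/(1−f) ≈ 25.258 × 0.0884/0.9116 ≈ 2.449 μg/mL.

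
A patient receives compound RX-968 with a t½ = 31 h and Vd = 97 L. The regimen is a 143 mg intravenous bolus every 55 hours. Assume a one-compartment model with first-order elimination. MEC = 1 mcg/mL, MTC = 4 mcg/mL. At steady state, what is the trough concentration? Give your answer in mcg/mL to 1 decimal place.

τ/t½ = 55/31 ≈ 1.7742, so fraction remaining f = (1/2)^(55/31) ≈ 0.2924.
At steady state, accumulation factor R = 1/(1 − e^(−kτ)) ≈ 1.4132.
Each bolus raises the concentration by D/Vd = 143/97 ≈ 1.474 mcg/mL.
Cmax,ss = C₀/(1 − f) ≈ 1.474/0.7076 ≈ 2.083 mcg/mL.
One interval later, Cmin,ss = Cmax,ss·e^(−kτ) ≈ 2.083 × 0.2924 ≈ 0.609 mcg/mL.
Trough 0.6 mcg/mL vs MEC 1 mcg/mL: subtherapeutic.

0.6 mcg/mL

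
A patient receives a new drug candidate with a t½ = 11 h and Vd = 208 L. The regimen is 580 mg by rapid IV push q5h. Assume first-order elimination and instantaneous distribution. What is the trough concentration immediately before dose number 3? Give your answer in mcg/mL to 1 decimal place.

f = (1/2)^(τ/t½) = (1/2)^(5/11) ≈ 0.7297.
C₀ = D/Vd = 580/208 ≈ 2.788 mcg/mL.
Before the 3rd dose, 2 doses have been given. Superposition: Cmin = C₀·(f + f²).
≈ 2.788 × (0.7297 + 0.5325) ≈ 2.788 × 1.2622 ≈ 3.519 mcg/mL.

3.5 mcg/mL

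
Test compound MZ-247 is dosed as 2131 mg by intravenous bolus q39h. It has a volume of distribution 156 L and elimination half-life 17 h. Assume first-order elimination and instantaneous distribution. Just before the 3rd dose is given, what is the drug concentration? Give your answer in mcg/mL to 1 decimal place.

f = (1/2)^(τ/t½) = (1/2)^(39/17) ≈ 0.2039.
C₀ = D/Vd = 2131/156 ≈ 13.660 mcg/mL.
Before the 3rd dose, 2 doses have been given. Superposition: Cmin = C₀·(f + f²).
≈ 13.660 × (0.2039 + 0.0416) ≈ 13.660 × 0.2455 ≈ 3.354 mcg/mL.

3.4 mcg/mL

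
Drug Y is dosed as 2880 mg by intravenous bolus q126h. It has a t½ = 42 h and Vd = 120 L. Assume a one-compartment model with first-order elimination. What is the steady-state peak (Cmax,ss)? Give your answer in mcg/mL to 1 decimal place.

τ = 126 h = 3 half-lives, so f = (1/2)^3 = 0.125.
Accumulation ratio R = 1/(1 − f) = 1/0.875 = 8/7.
Single-dose peak C₀ = D/Vd = 2880/120 = 24 mcg/mL.
Steady-state peak Cmax,ss = C₀·R = 24 × 8/7 ≈ 27.429 mcg/mL.

27.4 mcg/mL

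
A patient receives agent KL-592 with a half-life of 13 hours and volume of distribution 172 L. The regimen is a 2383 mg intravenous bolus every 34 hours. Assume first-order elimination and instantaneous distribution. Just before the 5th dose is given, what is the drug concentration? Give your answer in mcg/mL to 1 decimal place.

2.7 mcg/mL

f = (1/2)^(τ/t½) = (1/2)^(34/13) ≈ 0.1632.
C₀ = D/Vd = 2383/172 ≈ 13.855 mcg/mL.
Before the 5th dose, 4 doses have been given. Superposition: Cmin = C₀·(f + f² + … + f^4).
≈ 13.855 × (0.1632 + 0.0266 + 0.0043 + 0.0007) ≈ 13.855 × 0.1948 ≈ 2.699 mcg/mL.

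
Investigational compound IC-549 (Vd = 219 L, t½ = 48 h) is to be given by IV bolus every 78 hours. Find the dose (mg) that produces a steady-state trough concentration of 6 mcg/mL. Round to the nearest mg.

2739 mg

τ/t½ = 78/48 ≈ 1.625, so f = (1/2)^(78/48) ≈ 0.324210.
Cmin,ss = (D/Vd)·f/(1−f), so D = Cmin,ss·Vd·(1−f)/f.
D = 6 × 219 × (1−f)/f ≈ 6 × 219 × 2.08442 ≈ 2738.93 mg.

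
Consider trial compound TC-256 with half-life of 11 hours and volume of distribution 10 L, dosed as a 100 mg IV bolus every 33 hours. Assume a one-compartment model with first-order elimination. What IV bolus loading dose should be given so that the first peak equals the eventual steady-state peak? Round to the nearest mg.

f = (1/2)^(33/11) ≈ 0.125000; accumulation ratio R = 1/(1−f) ≈ 1.14286.
Loading dose to hit Cmax,ss on first dose: D_load = D_maint·R ≈ 100 × 1.14286 ≈ 114.29 mg.

114 mg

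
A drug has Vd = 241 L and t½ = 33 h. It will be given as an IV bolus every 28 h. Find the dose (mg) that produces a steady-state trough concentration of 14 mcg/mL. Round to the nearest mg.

τ/t½ = 28/33 ≈ 0.84848, so f = (1/2)^(28/33) ≈ 0.555368.
Cmin,ss = (D/Vd)·f/(1−f), so D = Cmin,ss·Vd·(1−f)/f.
D = 14 × 241 × (1−f)/f ≈ 14 × 241 × 0.80061 ≈ 2701.26 mg.

2701 mg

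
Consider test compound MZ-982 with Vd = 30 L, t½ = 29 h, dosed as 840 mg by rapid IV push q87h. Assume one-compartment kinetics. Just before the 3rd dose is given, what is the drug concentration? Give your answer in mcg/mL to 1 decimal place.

f = (1/2)^(τ/t½) = (1/2)^(87/29) ≈ 0.1250.
C₀ = D/Vd = 840/30 ≈ 28.000 mcg/mL.
Before the 3rd dose, 2 doses have been given. Superposition: Cmin = C₀·(f + f²).
≈ 28.000 × (0.1250 + 0.0156) ≈ 28.000 × 0.1406 ≈ 3.937 mcg/mL.

3.9 mcg/mL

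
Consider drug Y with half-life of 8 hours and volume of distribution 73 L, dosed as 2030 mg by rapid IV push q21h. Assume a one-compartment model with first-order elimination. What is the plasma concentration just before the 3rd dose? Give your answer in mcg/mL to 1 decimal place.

f = (1/2)^(τ/t½) = (1/2)^(21/8) ≈ 0.1621.
C₀ = D/Vd = 2030/73 ≈ 27.808 mcg/mL.
Before the 3rd dose, 2 doses have been given. Superposition: Cmin = C₀·(f + f²).
≈ 27.808 × (0.1621 + 0.0263) ≈ 27.808 × 0.1884 ≈ 5.239 mcg/mL.

5.2 mcg/mL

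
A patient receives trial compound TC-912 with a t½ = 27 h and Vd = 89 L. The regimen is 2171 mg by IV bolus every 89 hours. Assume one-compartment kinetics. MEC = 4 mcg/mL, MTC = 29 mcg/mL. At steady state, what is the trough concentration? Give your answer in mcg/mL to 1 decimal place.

2.8 mcg/mL

k = ln2/t½ = ln2/27 ≈ 0.025672 h⁻¹; fraction remaining f = e^(−kτ) = e^(−0.025672×89) ≈ 0.1018.
At steady state, accumulation factor R = 1/(1 − e^(−kτ)) ≈ 1.1133.
Single-dose peak C₀ = D/Vd = 2171/89 ≈ 24.393 mcg/mL.
Steady-state peak Cmax,ss = C₀·R ≈ 24.393 × 1.1133 ≈ 27.157 mcg/mL.
Steady-state trough Cmin,ss = Cmax,ss·f ≈ 27.157 × 0.1018 ≈ 2.765 mcg/mL.
Trough 2.8 mcg/mL vs MEC 4 mcg/mL: subtherapeutic.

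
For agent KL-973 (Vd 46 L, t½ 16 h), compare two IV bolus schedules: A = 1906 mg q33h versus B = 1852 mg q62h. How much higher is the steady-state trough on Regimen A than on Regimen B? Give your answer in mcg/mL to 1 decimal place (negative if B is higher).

10.1 mcg/mL

Regimen A: f = (1/2)^(33/16) ≈ 0.2394; Cmin,ss = (1906/46)·f/(1−f) ≈ 13.042 mcg/mL.
Regimen B: f = (1/2)^(62/16) ≈ 0.0682; Cmin,ss = (1852/46)·f/(1−f) ≈ 2.947 mcg/mL.
Difference ≈ 13.042 − 2.947 ≈ 10.095 mcg/mL.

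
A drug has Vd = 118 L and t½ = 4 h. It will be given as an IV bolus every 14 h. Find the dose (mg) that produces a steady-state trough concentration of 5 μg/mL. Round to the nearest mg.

6085 mg

τ/t½ = 14/4 ≈ 3.5, so f = (1/2)^(14/4) ≈ 0.088388.
Cmin,ss = (D/Vd)·f/(1−f), so D = Cmin,ss·Vd·(1−f)/f.
D = 5 × 118 × (1−f)/f ≈ 5 × 118 × 10.31375 ≈ 6085.11 mg.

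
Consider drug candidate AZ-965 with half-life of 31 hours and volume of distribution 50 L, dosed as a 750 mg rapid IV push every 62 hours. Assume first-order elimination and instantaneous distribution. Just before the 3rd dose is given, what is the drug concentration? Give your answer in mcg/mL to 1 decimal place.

4.7 mcg/mL

f = (1/2)^(τ/t½) = (1/2)^(62/31) ≈ 0.2500.
C₀ = D/Vd = 750/50 ≈ 15.000 mcg/mL.
Before the 3rd dose, 2 doses have been given. Superposition: Cmin = C₀·(f + f²).
≈ 15.000 × (0.2500 + 0.0625) ≈ 15.000 × 0.3125 ≈ 4.688 mcg/mL.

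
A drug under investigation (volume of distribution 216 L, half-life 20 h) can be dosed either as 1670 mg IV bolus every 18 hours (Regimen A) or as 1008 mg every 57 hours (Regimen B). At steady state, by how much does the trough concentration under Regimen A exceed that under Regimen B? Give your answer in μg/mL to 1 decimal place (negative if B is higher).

Regimen A: f = (1/2)^(18/20) ≈ 0.5359; Cmin,ss = (1670/216)·f/(1−f) ≈ 8.928 μg/mL.
Regimen B: f = (1/2)^(57/20) ≈ 0.1387; Cmin,ss = (1008/216)·f/(1−f) ≈ 0.751 μg/mL.
Difference ≈ 8.928 − 0.751 ≈ 8.177 μg/mL.

8.2 μg/mL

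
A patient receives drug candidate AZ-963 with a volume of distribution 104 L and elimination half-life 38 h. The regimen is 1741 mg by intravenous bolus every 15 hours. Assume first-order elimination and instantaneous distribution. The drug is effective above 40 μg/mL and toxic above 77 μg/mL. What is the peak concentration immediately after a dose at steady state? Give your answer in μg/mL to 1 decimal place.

69.9 μg/mL

k = ln2/t½ = ln2/38 ≈ 0.018241 h⁻¹; fraction remaining f = e^(−kτ) = e^(−0.018241×15) ≈ 0.7606.
Accumulation ratio R = 1/(1 − f) ≈ 1/0.2394 ≈ 4.1771.
Each bolus raises the concentration by D/Vd = 1741/104 ≈ 16.740 μg/mL.
Cmax,ss = C₀/(1 − f) ≈ 16.740/0.2394 ≈ 69.925 μg/mL.
Peak 69.9 μg/mL vs MTC 77 μg/mL: below toxic threshold.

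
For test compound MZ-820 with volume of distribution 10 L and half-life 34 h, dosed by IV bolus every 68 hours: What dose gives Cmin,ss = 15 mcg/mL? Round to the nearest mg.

450 mg

τ/t½ = 68/34 ≈ 2, so f = (1/2)^(68/34) ≈ 0.250000.
Cmin,ss = (D/Vd)·f/(1−f), so D = Cmin,ss·Vd·(1−f)/f.
D = 15 × 10 × (1−f)/f ≈ 15 × 10 × 3.00000 ≈ 450.00 mg.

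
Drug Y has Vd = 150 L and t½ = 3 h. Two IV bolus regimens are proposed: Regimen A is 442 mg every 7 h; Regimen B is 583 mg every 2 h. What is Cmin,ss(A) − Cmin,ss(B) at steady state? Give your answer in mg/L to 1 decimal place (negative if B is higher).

-5.9 mg/L

Regimen A: f = (1/2)^(7/3) ≈ 0.1984; Cmin,ss = (442/150)·f/(1−f) ≈ 0.729 mg/L.
Regimen B: f = (1/2)^(2/3) ≈ 0.6300; Cmin,ss = (583/150)·f/(1−f) ≈ 6.618 mg/L.
Difference ≈ 0.729 − 6.618 ≈ -5.889 mg/L.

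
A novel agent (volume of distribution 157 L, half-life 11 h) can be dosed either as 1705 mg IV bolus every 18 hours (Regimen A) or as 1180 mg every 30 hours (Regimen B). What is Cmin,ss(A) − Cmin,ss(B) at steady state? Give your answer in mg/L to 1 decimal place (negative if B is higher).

Regimen A: f = (1/2)^(18/11) ≈ 0.3217; Cmin,ss = (1705/157)·f/(1−f) ≈ 5.151 mg/L.
Regimen B: f = (1/2)^(30/11) ≈ 0.1510; Cmin,ss = (1180/157)·f/(1−f) ≈ 1.337 mg/L.
Difference ≈ 5.151 − 1.337 ≈ 3.814 mg/L.

3.8 mg/L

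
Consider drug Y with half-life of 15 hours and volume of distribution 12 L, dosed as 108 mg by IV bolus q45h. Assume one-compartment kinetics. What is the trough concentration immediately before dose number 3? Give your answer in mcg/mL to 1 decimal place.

f = (1/2)^(τ/t½) = (1/2)^(45/15) ≈ 0.1250.
C₀ = D/Vd = 108/12 ≈ 9.000 mcg/mL.
Before the 3rd dose, 2 doses have been given. Superposition: Cmin = C₀·(f + f²).
≈ 9.000 × (0.1250 + 0.0156) ≈ 9.000 × 0.1406 ≈ 1.265 mcg/mL.

1.3 mcg/mL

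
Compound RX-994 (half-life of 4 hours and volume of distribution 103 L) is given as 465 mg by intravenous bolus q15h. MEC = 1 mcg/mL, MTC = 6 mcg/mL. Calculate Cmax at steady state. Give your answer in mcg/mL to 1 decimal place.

k = ln2/t½ = ln2/4 ≈ 0.173287 h⁻¹; fraction remaining f = e^(−kτ) = e^(−0.173287×15) ≈ 0.0743.
At steady state, accumulation factor R = 1/(1 − e^(−kτ)) ≈ 1.0803.
Each bolus raises the concentration by D/Vd = 465/103 ≈ 4.515 mcg/mL.
Cmax,ss = C₀/(1 − f) ≈ 4.515/0.9257 ≈ 4.877 mcg/mL.
Peak 4.9 mcg/mL vs MTC 6 mcg/mL: below toxic threshold.

4.9 mcg/mL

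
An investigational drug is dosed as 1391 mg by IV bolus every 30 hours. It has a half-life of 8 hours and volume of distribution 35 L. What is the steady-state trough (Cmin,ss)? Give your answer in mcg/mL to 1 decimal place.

Over one 30-h interval, 30/8 ≈ 3.75 half-lives elapse, leaving f ≈ 0.0743 of each dose.
At steady state, accumulation factor R = 1/(1 − e^(−kτ)) ≈ 1.0803.
Each bolus raises the concentration by D/Vd = 1391/35 ≈ 39.743 mcg/mL.
Cmax,ss = C₀/(1 − f) ≈ 39.743/0.9257 ≈ 42.933 mcg/mL.
One interval later, Cmin,ss = Cmax,ss·e^(−kτ) ≈ 42.933 × 0.0743 ≈ 3.190 mcg/mL.

3.2 mcg/mL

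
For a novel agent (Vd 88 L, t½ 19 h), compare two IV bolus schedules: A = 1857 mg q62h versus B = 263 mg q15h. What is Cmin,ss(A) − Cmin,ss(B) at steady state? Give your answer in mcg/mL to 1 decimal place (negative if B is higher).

Regimen A: f = (1/2)^(62/19) ≈ 0.1042; Cmin,ss = (1857/88)·f/(1−f) ≈ 2.455 mcg/mL.
Regimen B: f = (1/2)^(15/19) ≈ 0.5786; Cmin,ss = (263/88)·f/(1−f) ≈ 4.104 mcg/mL.
Difference ≈ 2.455 − 4.104 ≈ -1.649 mcg/mL.

-1.6 mcg/mL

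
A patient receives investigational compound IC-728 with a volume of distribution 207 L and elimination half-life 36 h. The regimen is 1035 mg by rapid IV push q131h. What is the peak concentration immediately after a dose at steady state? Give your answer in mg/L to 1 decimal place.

5.4 mg/L

τ/t½ = 131/36 ≈ 3.6389, so fraction remaining f = (1/2)^(131/36) ≈ 0.0803.
Accumulation ratio R = 1/(1 − f) ≈ 1/0.9197 ≈ 1.0873.
Single-dose peak C₀ = D/Vd = 1035/207 ≈ 5.000 mg/L.
Steady-state peak Cmax,ss = C₀·R ≈ 5.000 × 1.0873 ≈ 5.436 mg/L.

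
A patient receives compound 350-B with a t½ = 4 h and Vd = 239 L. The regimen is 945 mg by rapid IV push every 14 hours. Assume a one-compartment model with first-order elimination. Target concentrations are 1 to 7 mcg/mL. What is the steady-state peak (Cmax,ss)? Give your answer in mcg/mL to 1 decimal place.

Over one 14-h interval, 14/4 ≈ 3.5 half-lives elapse, leaving f ≈ 0.0884 of each dose.
Accumulation ratio R = 1/(1 − f) ≈ 1/0.9116 ≈ 1.0970.
Each bolus raises the concentration by D/Vd = 945/239 ≈ 3.954 mcg/mL.
Steady-state peak Cmax,ss = C₀·R ≈ 3.954 × 1.0970 ≈ 4.338 mcg/mL.
Peak 4.3 mcg/mL vs MTC 7 mcg/mL: below toxic threshold.

4.3 mcg/mL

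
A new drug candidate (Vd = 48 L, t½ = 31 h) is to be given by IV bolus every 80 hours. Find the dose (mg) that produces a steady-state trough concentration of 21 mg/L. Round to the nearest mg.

τ/t½ = 80/31 ≈ 2.5806, so f = (1/2)^(80/31) ≈ 0.167166.
Cmin,ss = (D/Vd)·f/(1−f), so D = Cmin,ss·Vd·(1−f)/f.
D = 21 × 48 × (1−f)/f ≈ 21 × 48 × 4.98208 ≈ 5021.94 mg.

5022 mg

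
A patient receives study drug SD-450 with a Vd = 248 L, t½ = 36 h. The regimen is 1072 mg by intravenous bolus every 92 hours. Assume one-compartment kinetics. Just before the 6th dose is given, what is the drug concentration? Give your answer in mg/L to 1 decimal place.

0.9 mg/L

f = (1/2)^(τ/t½) = (1/2)^(92/36) ≈ 0.1701.
C₀ = D/Vd = 1072/248 ≈ 4.323 mg/L.
Before the 6th dose, 5 doses have been given. Superposition: Cmin = C₀·(f + f² + … + f^5).
≈ 4.323 × (0.1701 + 0.0289 + 0.0049 + 0.0008 + 0.0001) ≈ 4.323 × 0.2048 ≈ 0.885 mg/L.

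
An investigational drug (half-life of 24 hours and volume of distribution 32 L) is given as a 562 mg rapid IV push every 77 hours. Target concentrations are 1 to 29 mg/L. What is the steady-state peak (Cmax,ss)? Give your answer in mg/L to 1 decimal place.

k = ln2/t½ = ln2/24 ≈ 0.028881 h⁻¹; fraction remaining f = e^(−kτ) = e^(−0.028881×77) ≈ 0.1082.
At steady state, accumulation factor R = 1/(1 − e^(−kτ)) ≈ 1.1213.
Each bolus raises the concentration by D/Vd = 562/32 ≈ 17.562 mg/L.
Steady-state peak Cmax,ss = C₀·R ≈ 17.562 × 1.1213 ≈ 19.692 mg/L.
Peak 19.7 mg/L vs MTC 29 mg/L: below toxic threshold.

19.7 mg/L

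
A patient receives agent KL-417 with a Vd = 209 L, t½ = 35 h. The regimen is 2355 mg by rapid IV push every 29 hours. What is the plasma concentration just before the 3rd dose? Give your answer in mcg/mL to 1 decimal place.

9.9 mcg/mL

f = (1/2)^(τ/t½) = (1/2)^(29/35) ≈ 0.5631.
C₀ = D/Vd = 2355/209 ≈ 11.268 mcg/mL.
Before the 3rd dose, 2 doses have been given. Superposition: Cmin = C₀·(f + f²).
≈ 11.268 × (0.5631 + 0.3171) ≈ 11.268 × 0.8802 ≈ 9.918 mcg/mL.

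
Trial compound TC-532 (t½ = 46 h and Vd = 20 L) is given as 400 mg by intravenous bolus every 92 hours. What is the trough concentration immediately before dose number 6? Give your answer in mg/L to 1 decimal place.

6.7 mg/L

f = (1/2)^(τ/t½) = (1/2)^(92/46) ≈ 0.2500.
C₀ = D/Vd = 400/20 ≈ 20.000 mg/L.
Before the 6th dose, 5 doses have been given. Superposition: Cmin = C₀·(f + f² + … + f^5).
≈ 20.000 × (0.2500 + 0.0625 + 0.0156 + 0.0039 + 0.0010) ≈ 20.000 × 0.3330 ≈ 6.660 mg/L.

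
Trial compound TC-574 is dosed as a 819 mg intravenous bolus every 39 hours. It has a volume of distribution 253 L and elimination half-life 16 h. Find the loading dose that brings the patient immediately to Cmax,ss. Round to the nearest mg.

f = (1/2)^(39/16) ≈ 0.184603; accumulation ratio R = 1/(1−f) ≈ 1.22640.
Loading dose to hit Cmax,ss on first dose: D_load = D_maint·R ≈ 819 × 1.22640 ≈ 1004.42 mg.

1004 mg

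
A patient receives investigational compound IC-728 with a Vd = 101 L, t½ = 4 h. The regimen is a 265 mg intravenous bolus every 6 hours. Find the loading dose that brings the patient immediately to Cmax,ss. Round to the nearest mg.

410 mg

f = (1/2)^(6/4) ≈ 0.353553; accumulation ratio R = 1/(1−f) ≈ 1.54692.
Loading dose to hit Cmax,ss on first dose: D_load = D_maint·R ≈ 265 × 1.54692 ≈ 409.93 mg.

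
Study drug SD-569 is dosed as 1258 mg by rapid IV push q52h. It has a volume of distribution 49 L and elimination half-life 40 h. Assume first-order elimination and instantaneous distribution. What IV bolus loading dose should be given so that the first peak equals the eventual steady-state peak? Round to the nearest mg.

f = (1/2)^(52/40) ≈ 0.406126; accumulation ratio R = 1/(1−f) ≈ 1.68386.
Loading dose to hit Cmax,ss on first dose: D_load = D_maint·R ≈ 1258 × 1.68386 ≈ 2118.30 mg.

2118 mg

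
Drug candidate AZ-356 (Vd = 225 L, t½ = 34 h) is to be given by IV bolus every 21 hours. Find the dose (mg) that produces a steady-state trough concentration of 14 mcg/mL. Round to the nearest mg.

τ/t½ = 21/34 ≈ 0.61765, so f = (1/2)^(21/34) ≈ 0.651733.
Cmin,ss = (D/Vd)·f/(1−f), so D = Cmin,ss·Vd·(1−f)/f.
D = 14 × 225 × (1−f)/f ≈ 14 × 225 × 0.53437 ≈ 1683.27 mg.

1683 mg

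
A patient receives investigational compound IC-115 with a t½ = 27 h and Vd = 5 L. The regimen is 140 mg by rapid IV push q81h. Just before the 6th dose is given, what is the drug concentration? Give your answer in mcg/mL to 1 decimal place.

4.0 mcg/mL

f = (1/2)^(τ/t½) = (1/2)^(81/27) ≈ 0.1250.
C₀ = D/Vd = 140/5 ≈ 28.000 mcg/mL.
Before the 6th dose, 5 doses have been given. Superposition: Cmin = C₀·(f + f² + … + f^5).
≈ 28.000 × (0.1250 + 0.0156 + 0.0020 + 0.0002 + 0.0000) ≈ 28.000 × 0.1428 ≈ 3.998 mcg/mL.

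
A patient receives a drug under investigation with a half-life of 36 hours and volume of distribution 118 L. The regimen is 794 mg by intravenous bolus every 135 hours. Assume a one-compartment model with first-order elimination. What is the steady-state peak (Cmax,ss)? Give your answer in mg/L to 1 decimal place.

k = ln2/t½ = ln2/36 ≈ 0.019254 h⁻¹; fraction remaining f = e^(−kτ) = e^(−0.019254×135) ≈ 0.0743.
Accumulation ratio R = 1/(1 − f) ≈ 1/0.9257 ≈ 1.0803.
Each bolus raises the concentration by D/Vd = 794/118 ≈ 6.729 mg/L.
Cmax,ss = C₀/(1 − f) ≈ 6.729/0.9257 ≈ 7.269 mg/L.

7.3 mg/L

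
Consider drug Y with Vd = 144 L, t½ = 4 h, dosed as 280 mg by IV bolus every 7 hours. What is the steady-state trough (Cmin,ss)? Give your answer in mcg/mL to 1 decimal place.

0.8 mcg/mL

τ/t½ = 7/4 ≈ 1.75, so fraction remaining f = (1/2)^(7/4) ≈ 0.2973.
Each bolus raises the concentration by D/Vd = 280/144 ≈ 1.944 mcg/mL.
Steady-state trough Cmin,ss = C₀·f/(1−f) ≈ 1.944 × 0.2973/0.7027 ≈ 0.822 mcg/mL.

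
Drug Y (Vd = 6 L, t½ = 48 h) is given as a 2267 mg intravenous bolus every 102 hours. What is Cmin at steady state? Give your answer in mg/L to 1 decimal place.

Over one 102-h interval, 102/48 ≈ 2.125 half-lives elapse, leaving f ≈ 0.2293 of each dose.
Each bolus raises the concentration by D/Vd = 2267/6 ≈ 377.833 mg/L.
Steady-state trough Cmin,ss = C₀·f/(1−f) ≈ 377.833 × 0.2293/0.7707 ≈ 112.414 mg/L.

112.4 mg/L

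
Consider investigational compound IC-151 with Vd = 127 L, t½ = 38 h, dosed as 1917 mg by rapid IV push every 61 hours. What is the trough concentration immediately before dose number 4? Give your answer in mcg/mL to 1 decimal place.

7.1 mcg/mL

f = (1/2)^(τ/t½) = (1/2)^(61/38) ≈ 0.3287.
C₀ = D/Vd = 1917/127 ≈ 15.094 mcg/mL.
Before the 4th dose, 3 doses have been given. Superposition: Cmin = C₀·(f + f² + … + f^3).
≈ 15.094 × (0.3287 + 0.1080 + 0.0355) ≈ 15.094 × 0.4722 ≈ 7.127 mcg/mL.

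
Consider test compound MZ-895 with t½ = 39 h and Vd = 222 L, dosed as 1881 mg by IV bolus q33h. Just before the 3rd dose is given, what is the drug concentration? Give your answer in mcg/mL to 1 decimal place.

f = (1/2)^(τ/t½) = (1/2)^(33/39) ≈ 0.5563.
C₀ = D/Vd = 1881/222 ≈ 8.473 mcg/mL.
Before the 3rd dose, 2 doses have been given. Superposition: Cmin = C₀·(f + f²).
≈ 8.473 × (0.5563 + 0.3095) ≈ 8.473 × 0.8658 ≈ 7.336 mcg/mL.

7.3 mcg/mL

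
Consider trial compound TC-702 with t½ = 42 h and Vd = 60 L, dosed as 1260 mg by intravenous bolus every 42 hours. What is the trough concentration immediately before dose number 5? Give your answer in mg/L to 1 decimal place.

19.7 mg/L

f = (1/2)^(τ/t½) = (1/2)^(42/42) ≈ 0.5000.
C₀ = D/Vd = 1260/60 ≈ 21.000 mg/L.
Before the 5th dose, 4 doses have been given. Superposition: Cmin = C₀·(f + f² + … + f^4).
≈ 21.000 × (0.5000 + 0.2500 + 0.1250 + 0.0625) ≈ 21.000 × 0.9375 ≈ 19.688 mg/L.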